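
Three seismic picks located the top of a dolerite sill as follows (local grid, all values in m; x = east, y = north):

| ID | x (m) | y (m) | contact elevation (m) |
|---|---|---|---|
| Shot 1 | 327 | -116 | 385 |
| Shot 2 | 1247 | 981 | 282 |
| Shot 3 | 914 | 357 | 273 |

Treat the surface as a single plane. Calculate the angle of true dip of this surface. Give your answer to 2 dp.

Let the plane be z = a·x + b·y + c.
Shot 2−Shot 1: 920a + 1097b = −103;  Shot 3−Shot 1: 587a + 473b = −112.
Solving gives a = −0.35514, b = 0.20394.
Gradient magnitude |∇z| = √(a² + b²) = √(0.12612 + 0.04159) = 0.40953.
True dip = arctan(0.40953) = 22.27°, dipping toward ESE (azimuth ≈ 120°).

22.27°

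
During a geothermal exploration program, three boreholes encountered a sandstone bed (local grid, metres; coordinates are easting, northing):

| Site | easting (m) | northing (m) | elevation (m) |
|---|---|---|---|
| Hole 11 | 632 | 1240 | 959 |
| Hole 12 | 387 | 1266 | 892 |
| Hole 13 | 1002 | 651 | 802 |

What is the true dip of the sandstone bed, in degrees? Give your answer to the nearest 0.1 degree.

29.7°

Let the plane be z = a·easting + b·northing + c.
Hole 12−Hole 11: −245a + 26b = −67;  Hole 13−Hole 11: 370a − 589b = −157.
Solving gives a = 0.32331, b = 0.46965.
Gradient magnitude |∇z| = √(a² + b²) = √(0.10453 + 0.22057) = 0.57018.
True dip = arctan(0.57018) = 29.7°, dipping toward SW (azimuth ≈ 215°).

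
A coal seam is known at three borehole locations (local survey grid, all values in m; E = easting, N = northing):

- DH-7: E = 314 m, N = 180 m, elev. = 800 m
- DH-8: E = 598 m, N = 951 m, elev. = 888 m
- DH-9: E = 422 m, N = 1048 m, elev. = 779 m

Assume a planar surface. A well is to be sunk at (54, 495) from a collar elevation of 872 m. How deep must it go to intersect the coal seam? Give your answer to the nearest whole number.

Let the plane be z = a·E + b·N + c.
DH-8−DH-7: 284a + 771b = 88;  DH-9−DH-7: 108a + 868b = −21.
Solving gives a = 0.56710, b = −0.09475.
Then c = 800 − a·314 − b·180 = 638.99.
At (54, 495): z_contact = 30.6 − 46.9 + 638.99 = 622.7 m.
Depth below ground = 872 − 622.7 = 249 m.

249 m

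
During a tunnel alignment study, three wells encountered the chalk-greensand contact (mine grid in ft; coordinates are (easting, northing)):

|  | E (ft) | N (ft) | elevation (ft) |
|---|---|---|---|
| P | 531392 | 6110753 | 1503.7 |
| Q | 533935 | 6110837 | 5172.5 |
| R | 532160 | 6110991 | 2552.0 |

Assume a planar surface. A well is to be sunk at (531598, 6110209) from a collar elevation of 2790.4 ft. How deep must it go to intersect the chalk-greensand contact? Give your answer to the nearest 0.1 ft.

Let the plane be z = a·E + b·N + c.
Q−P: 2543a + 84b = 3668.8;  R−P: 768a + 238b = 1048.3.
Solving gives a = 1.451979391, b = −0.280757025.
Then c = 1503.7 − a·531392 − b·6110753 = 945570.30.
At (531598, 6110209): z_contact = 771869.34 − 1715484.10 + 945570.30 = 1955.54 ft.
Depth below ground = 2790.4 − 1955.54 = 834.9 ft.

834.9 ft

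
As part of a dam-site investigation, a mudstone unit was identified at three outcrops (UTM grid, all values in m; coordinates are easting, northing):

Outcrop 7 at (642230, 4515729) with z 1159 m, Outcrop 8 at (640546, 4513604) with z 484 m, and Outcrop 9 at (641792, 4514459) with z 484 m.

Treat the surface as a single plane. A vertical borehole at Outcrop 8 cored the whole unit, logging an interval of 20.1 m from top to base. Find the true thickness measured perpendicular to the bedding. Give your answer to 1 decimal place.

15.4 m

Let the plane be z = a·easting + b·northing + c.
Outcrop 8−Outcrop 7: −1684a − 2125b = −675;  Outcrop 9−Outcrop 7: −438a − 1270b = −675.
Solving gives a = −0.47778, b = 0.69627.
|∇z| = √(a²+b²) = 0.84444, so dip δ = arctan(0.84444) = 40.18°.
True thickness = vertical thickness × cos δ = 20.1 × cos 40.18° = 15.4 m.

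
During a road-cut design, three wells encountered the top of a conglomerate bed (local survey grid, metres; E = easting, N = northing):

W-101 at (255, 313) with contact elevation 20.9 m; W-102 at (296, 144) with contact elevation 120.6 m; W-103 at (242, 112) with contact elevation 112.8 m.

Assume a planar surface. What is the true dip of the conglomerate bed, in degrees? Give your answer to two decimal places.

33.01°

Two edge vectors: W-101→W-102 = (41, -169, 99.7), W-101→W-103 = (-13, -201, 91.9).
Normal n = (W-101→W-102) × (W-101→W-103) = (4508.6, -5064, -10438).
So ∂z/∂E = −n_x/n_z = 0.43194 and ∂z/∂N = −n_y/n_z = −0.48515.
Gradient magnitude |∇z| = √(a² + b²) = √(0.18657 + 0.23537) = 0.64957.
True dip = arctan(0.64957) = 33.01°, dipping toward NW (azimuth ≈ 318°).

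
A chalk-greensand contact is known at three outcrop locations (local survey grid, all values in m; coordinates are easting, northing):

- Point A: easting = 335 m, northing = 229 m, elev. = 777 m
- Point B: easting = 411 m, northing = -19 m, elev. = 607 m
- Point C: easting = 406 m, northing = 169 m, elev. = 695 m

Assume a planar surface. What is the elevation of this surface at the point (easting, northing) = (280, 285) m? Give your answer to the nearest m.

845 m

Two edge vectors: Point A→Point B = (76, -248, -170), Point A→Point C = (71, -60, -82).
Normal n = (Point A→Point B) × (Point A→Point C) = (10136, -5838, 13048).
So ∂z/∂easting = −n_x/n_z = −0.77682 and ∂z/∂northing = −n_y/n_z = 0.44742.
Intercept c from Point A: 777 + 260.24 − 102.46 = 934.78.
At (280, 285): z = −217.5 + 127.5 + 934.78 = 844.8 m.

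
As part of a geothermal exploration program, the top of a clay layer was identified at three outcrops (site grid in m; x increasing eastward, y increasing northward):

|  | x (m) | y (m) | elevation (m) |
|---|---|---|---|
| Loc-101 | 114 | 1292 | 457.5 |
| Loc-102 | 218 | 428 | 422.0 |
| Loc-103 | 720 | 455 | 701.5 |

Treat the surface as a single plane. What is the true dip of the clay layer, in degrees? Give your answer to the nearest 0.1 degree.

Two edge vectors: Loc-101→Loc-102 = (104, -864, -35.5), Loc-101→Loc-103 = (606, -837, 244).
Normal n = (Loc-101→Loc-102) × (Loc-101→Loc-103) = (-240529.5, -46889, 436536).
So ∂z/∂x = −n_x/n_z = 0.55100 and ∂z/∂y = −n_y/n_z = 0.10741.
Gradient magnitude |∇z| = √(a² + b²) = √(0.30360 + 0.01154) = 0.56137.
True dip = arctan(0.56137) = 29.3°, dipping toward W (azimuth ≈ 259°).

29.3°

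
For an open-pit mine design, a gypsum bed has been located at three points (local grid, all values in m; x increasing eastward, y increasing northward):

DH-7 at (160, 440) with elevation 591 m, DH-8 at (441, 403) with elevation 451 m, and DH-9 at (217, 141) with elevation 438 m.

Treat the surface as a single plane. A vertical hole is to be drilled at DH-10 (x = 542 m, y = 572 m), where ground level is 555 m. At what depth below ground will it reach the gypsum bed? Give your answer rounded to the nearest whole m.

76 m

Let the plane be z = a·x + b·y + c.
DH-8−DH-7: 281a − 37b = −140;  DH-9−DH-7: 57a − 299b = −153.
Solving gives a = −0.44194, b = 0.42746.
Then c = 591 − a·160 − b·440 = 473.63.
At (542, 572): z_contact = −239.5 + 244.5 + 473.63 = 478.6 m.
Depth below ground = 555 − 478.6 = 76 m.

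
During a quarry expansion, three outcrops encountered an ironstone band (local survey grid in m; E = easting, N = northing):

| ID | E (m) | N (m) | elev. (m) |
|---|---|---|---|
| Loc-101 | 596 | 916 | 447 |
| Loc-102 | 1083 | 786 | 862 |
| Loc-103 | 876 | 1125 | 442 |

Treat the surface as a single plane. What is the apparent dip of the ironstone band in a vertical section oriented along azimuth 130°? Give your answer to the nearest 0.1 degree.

45.8°

Two edge vectors: Loc-101→Loc-102 = (487, -130, 415), Loc-101→Loc-103 = (280, 209, -5).
Normal n = (Loc-101→Loc-102) × (Loc-101→Loc-103) = (-86085, 118635, 138183).
So ∂z/∂E = −n_x/n_z = 0.62298 and ∂z/∂N = −n_y/n_z = −0.85854.
Unit vector along 130° is (sin 130°, cos 130°) = (0.7660, -0.6428).
Slope in that direction = a·(0.7660) + b·(-0.6428) = 1.02908.
Apparent dip = arctan|1.02908| = 45.8° (true dip is 46.7°, so apparent ≤ true as expected).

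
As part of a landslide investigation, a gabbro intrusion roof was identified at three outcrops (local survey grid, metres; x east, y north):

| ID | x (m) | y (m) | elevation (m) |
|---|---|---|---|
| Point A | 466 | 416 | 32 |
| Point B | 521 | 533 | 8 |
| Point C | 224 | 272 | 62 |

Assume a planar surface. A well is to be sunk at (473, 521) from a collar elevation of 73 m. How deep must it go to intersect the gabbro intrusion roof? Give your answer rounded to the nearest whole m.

62 m

Let the plane be z = a·x + b·y + c.
Point B−Point A: 55a + 117b = −24;  Point C−Point A: −242a − 144b = 30.
Solving gives a = −0.00265, b = −0.20388.
Then c = 32 − a·466 − b·416 = 118.05.
At (473, 521): z_contact = −1.3 − 106.2 + 118.05 = 10.6 m.
Depth below ground = 73 − 10.6 = 62 m.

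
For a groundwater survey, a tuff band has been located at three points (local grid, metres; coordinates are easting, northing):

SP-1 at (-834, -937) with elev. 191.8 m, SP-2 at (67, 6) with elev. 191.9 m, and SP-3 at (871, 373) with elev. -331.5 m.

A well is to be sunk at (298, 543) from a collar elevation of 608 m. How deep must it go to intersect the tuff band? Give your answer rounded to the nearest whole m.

90 m

Two edge vectors: SP-1→SP-2 = (901, 943, 0.1), SP-1→SP-3 = (1705, 1310, -523.3).
Normal n = (SP-1→SP-2) × (SP-1→SP-3) = (-493602.9, 471663.8, -427505).
So ∂z/∂easting = −n_x/n_z = −1.15461 and ∂z/∂northing = −n_y/n_z = 1.10329.
Intercept c from SP-1: 191.8 − 962.95 + 1033.79 = 262.64.
At (298, 543): z_contact = −344.1 + 599.1 + 262.64 = 517.7 m.
Depth below ground = 608 − 517.7 = 90 m.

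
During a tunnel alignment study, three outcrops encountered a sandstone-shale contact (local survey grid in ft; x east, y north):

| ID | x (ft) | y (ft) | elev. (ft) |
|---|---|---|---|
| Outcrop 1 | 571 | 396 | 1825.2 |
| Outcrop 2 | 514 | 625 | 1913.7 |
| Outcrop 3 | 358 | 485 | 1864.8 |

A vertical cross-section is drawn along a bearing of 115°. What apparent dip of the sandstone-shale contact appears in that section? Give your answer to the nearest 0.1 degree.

10.5°

Let the plane be z = a·x + b·y + c.
Outcrop 2−Outcrop 1: −57a + 229b = 88.5;  Outcrop 3−Outcrop 1: −213a + 89b = 39.6.
Solving gives a = −0.02727, b = 0.37967.
Unit vector along 115° is (sin 115°, cos 115°) = (0.9063, -0.4226).
Slope in that direction = a·(0.9063) + b·(-0.4226) = −0.18517.
Apparent dip = arctan|0.18517| = 10.5° (true dip is 20.8°, so apparent ≤ true as expected).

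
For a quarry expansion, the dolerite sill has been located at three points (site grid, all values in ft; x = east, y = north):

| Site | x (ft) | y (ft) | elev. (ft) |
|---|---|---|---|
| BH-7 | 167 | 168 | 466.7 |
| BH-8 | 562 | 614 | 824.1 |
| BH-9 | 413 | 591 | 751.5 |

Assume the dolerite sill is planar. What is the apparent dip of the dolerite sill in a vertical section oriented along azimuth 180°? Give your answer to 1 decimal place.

23.2°

Let the plane be z = a·x + b·y + c.
BH-8−BH-7: 395a + 446b = 357.4;  BH-9−BH-7: 246a + 423b = 284.8.
Solving gives a = 0.42112, b = 0.42838.
Unit vector along 180° is (sin 180°, cos 180°) = (0.0000, -1.0000).
Slope in that direction = a·(0.0000) + b·(-1.0000) = −0.42838.
Apparent dip = arctan|0.42838| = 23.2° (true dip is 31.0°, so apparent ≤ true as expected).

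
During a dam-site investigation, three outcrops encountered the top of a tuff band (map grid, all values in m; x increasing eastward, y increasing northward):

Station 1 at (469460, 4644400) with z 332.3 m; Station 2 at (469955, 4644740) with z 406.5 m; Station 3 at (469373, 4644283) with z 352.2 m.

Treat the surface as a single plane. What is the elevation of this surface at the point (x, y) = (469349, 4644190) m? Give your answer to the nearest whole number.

Let the plane be z = a·x + b·y + c.
Station 2−Station 1: 495a + 340b = 74.2;  Station 3−Station 1: −87a − 117b = 19.9.
Solving gives a = 0.54517028, b = −0.57546850.
Then c = 332.3 − a·469460 − b·4644400 = 2417102.57.
At (469349, 4644190): z = 255875.1 − 2672585.1 + 2417102.57 = 392.6 m.

393 m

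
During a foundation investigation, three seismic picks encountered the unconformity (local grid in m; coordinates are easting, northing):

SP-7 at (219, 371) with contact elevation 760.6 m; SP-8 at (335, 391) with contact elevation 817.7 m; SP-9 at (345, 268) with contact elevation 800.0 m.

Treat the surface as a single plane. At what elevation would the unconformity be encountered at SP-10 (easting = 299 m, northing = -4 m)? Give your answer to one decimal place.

729.5 m

Two edge vectors: SP-7→SP-8 = (116, 20, 57.1), SP-7→SP-9 = (126, -103, 39.4).
Normal n = (SP-7→SP-8) × (SP-7→SP-9) = (6669.3, 2624.2, -14468).
So ∂z/∂easting = −n_x/n_z = 0.46097 and ∂z/∂northing = −n_y/n_z = 0.18138.
Intercept c from SP-7: 760.6 − 100.95 − 67.29 = 592.36.
At (299, -4): z = 137.8 − 0.7 + 592.36 = 729.5 m.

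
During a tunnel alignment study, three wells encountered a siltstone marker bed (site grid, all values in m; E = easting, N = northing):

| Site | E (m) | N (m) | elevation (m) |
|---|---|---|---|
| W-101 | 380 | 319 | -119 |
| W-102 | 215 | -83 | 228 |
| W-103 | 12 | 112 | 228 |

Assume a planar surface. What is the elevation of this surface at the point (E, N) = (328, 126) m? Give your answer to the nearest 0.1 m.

31.4 m

Two edge vectors: W-101→W-102 = (-165, -402, 347), W-101→W-103 = (-368, -207, 347).
Normal n = (W-101→W-102) × (W-101→W-103) = (-67665, -70441, -113781).
So ∂z/∂E = −n_x/n_z = −0.59470 and ∂z/∂N = −n_y/n_z = −0.61909.
Intercept c from W-101: -119 + 225.98 + 197.49 = 304.47.
At (328, 126): z = −195.1 − 78.0 + 304.47 = 31.4 m.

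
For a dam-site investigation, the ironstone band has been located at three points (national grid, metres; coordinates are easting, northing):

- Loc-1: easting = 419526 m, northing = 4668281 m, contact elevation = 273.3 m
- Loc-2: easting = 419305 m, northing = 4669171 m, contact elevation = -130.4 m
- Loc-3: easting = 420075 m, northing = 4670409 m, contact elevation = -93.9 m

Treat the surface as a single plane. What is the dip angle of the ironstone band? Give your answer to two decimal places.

Let the plane be z = a·easting + b·northing + c.
Loc-2−Loc-1: −221a + 890b = −403.7;  Loc-3−Loc-1: 549a + 2128b = −367.2.
Solving gives a = 0.55508, b = −0.31576.
Gradient magnitude |∇z| = √(a² + b²) = √(0.30811 + 0.09970) = 0.63861.
True dip = arctan(0.63861) = 32.56°, dipping toward WNW (azimuth ≈ 300°).

32.56°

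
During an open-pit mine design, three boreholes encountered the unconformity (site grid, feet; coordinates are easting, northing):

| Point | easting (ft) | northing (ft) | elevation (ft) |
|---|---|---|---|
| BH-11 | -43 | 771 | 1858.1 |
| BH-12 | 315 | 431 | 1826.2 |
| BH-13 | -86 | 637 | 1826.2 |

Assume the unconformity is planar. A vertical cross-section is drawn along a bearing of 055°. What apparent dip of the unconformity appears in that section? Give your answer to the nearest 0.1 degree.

11.5°

Let the plane be z = a·easting + b·northing + c.
BH-12−BH-11: 358a − 340b = −31.9;  BH-13−BH-11: −43a − 134b = −31.9.
Solving gives a = 0.10499, b = 0.20437.
Unit vector along 055° is (sin 55°, cos 55°) = (0.8192, 0.5736).
Slope in that direction = a·(0.8192) + b·(0.5736) = 0.20322.
Apparent dip = arctan|0.20322| = 11.5° (true dip is 12.9°, so apparent ≤ true as expected).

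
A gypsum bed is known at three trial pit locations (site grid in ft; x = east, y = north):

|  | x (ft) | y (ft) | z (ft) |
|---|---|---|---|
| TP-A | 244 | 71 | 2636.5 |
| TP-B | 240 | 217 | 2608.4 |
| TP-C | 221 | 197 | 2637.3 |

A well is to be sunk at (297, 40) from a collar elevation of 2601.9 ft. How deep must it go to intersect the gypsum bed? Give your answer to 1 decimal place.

26.3 ft

Two edge vectors: TP-A→TP-B = (-4, 146, -28.1), TP-A→TP-C = (-23, 126, 0.8).
Normal n = (TP-A→TP-B) × (TP-A→TP-C) = (3657.4, 649.5, 2854).
So ∂z/∂x = −n_x/n_z = −1.28150 and ∂z/∂y = −n_y/n_z = −0.22758.
Intercept c from TP-A: 2636.5 + 312.69 + 16.16 = 2965.34.
At (297, 40): z_contact = −380.61 − 9.10 + 2965.34 = 2575.64 ft.
Depth below ground = 2601.9 − 2575.64 = 26.3 ft.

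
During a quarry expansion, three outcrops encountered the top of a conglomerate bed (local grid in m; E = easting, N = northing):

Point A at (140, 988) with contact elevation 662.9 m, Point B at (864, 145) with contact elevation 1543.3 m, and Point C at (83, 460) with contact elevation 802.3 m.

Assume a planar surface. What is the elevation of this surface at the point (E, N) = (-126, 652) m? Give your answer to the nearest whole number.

Two edge vectors: Point A→Point B = (724, -843, 880.4), Point A→Point C = (-57, -528, 139.4).
Normal n = (Point A→Point B) × (Point A→Point C) = (347337, -151108.4, -430323).
So ∂z/∂E = −n_x/n_z = 0.80715 and ∂z/∂N = −n_y/n_z = −0.35115.
Intercept c from Point A: 662.9 − 113.00 + 346.94 = 896.84.
At (-126, 652): z = −101.7 − 229.0 + 896.84 = 566.2 m.

566 m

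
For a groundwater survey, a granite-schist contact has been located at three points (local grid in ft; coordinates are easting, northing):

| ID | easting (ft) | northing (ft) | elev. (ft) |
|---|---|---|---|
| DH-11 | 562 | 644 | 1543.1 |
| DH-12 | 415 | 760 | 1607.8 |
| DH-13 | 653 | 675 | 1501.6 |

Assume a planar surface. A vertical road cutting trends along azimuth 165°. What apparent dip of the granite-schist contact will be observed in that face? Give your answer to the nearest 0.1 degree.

Let the plane be z = a·easting + b·northing + c.
DH-12−DH-11: −147a + 116b = 64.7;  DH-13−DH-11: 91a + 31b = −41.5.
Solving gives a = −0.45125, b = −0.01408.
Unit vector along 165° is (sin 165°, cos 165°) = (0.2588, -0.9659).
Slope in that direction = a·(0.2588) + b·(-0.9659) = −0.10319.
Apparent dip = arctan|0.10319| = 5.9° (true dip is 24.3°, so apparent ≤ true as expected).

5.9°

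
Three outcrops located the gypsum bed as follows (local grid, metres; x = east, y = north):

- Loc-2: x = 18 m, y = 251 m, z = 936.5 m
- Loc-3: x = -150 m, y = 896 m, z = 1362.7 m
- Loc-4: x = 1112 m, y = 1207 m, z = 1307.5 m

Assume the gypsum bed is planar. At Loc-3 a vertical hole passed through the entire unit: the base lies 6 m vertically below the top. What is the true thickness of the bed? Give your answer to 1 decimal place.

5.1 m

Let the plane be z = a·x + b·y + c.
Loc-3−Loc-2: −168a + 645b = 426.2;  Loc-4−Loc-2: 1094a + 956b = 371.
Solving gives a = −0.19412, b = 0.61021.
|∇z| = √(a²+b²) = 0.64035, so dip δ = arctan(0.64035) = 32.63°.
True thickness = vertical thickness × cos δ = 6 × cos 32.63° = 5.1 m.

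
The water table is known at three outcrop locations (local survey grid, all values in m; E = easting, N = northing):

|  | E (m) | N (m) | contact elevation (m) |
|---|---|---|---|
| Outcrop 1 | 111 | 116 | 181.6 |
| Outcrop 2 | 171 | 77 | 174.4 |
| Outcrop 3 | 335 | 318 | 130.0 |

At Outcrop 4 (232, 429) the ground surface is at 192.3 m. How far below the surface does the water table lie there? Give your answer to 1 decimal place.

53.1 m

Two edge vectors: Outcrop 1→Outcrop 2 = (60, -39, -7.2), Outcrop 1→Outcrop 3 = (224, 202, -51.6).
Normal n = (Outcrop 1→Outcrop 2) × (Outcrop 1→Outcrop 3) = (3466.8, 1483.2, 20856).
So ∂z/∂E = −n_x/n_z = −0.16623 and ∂z/∂N = −n_y/n_z = −0.07112.
Intercept c from Outcrop 1: 181.6 + 18.45 + 8.25 = 208.30.
At (232, 429): z_contact = −38.56 − 30.51 + 208.30 = 139.23 m.
Depth below ground = 192.3 − 139.23 = 53.1 m.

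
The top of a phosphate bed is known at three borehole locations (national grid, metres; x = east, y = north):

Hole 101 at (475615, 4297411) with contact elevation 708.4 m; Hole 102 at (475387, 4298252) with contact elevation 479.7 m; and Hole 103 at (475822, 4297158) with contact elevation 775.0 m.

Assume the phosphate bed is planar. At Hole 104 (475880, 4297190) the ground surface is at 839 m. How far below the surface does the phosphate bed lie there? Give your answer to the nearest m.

74 m

Two edge vectors: Hole 101→Hole 102 = (-228, 841, -228.7), Hole 101→Hole 103 = (207, -253, 66.6).
Normal n = (Hole 101→Hole 102) × (Hole 101→Hole 103) = (-1850.5, -32156.1, -116403).
So ∂z/∂x = −n_x/n_z = −0.01589736 and ∂z/∂y = −n_y/n_z = −0.27624803.
Intercept c from Hole 101: 708.4 + 7561.02 + 1187151.34 = 1195420.76.
At (475880, 4297190): z_contact = −7565.2 − 1187090.3 + 1195420.76 = 765.2 m.
Depth below ground = 839 − 765.2 = 74 m.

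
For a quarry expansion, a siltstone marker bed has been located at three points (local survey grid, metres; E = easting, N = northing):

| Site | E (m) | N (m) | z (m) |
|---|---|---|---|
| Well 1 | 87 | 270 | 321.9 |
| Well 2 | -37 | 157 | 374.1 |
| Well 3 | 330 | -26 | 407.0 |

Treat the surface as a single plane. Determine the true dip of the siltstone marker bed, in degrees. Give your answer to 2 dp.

20.48°

Let the plane be z = a·E + b·N + c.
Well 2−Well 1: −124a − 113b = 52.2;  Well 3−Well 1: 243a − 296b = 85.1.
Solving gives a = −0.09094, b = −0.36216.
Gradient magnitude |∇z| = √(a² + b²) = √(0.00827 + 0.13116) = 0.37340.
True dip = arctan(0.37340) = 20.48°, dipping toward NNE (azimuth ≈ 014°).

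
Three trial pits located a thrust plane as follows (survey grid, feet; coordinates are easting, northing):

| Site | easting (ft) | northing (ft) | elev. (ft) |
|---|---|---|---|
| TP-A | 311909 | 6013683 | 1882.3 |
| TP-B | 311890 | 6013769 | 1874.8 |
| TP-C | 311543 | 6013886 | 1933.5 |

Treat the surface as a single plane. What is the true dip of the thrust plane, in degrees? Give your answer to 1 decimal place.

14.2°

Two edge vectors: TP-A→TP-B = (-19, 86, -7.5), TP-A→TP-C = (-366, 203, 51.2).
Normal n = (TP-A→TP-B) × (TP-A→TP-C) = (5925.7, 3717.8, 27619).
So ∂z/∂easting = −n_x/n_z = −0.21455 and ∂z/∂northing = −n_y/n_z = −0.13461.
Gradient magnitude |∇z| = √(a² + b²) = √(0.04603 + 0.01812) = 0.25328.
True dip = arctan(0.25328) = 14.2°, dipping toward ENE (azimuth ≈ 058°).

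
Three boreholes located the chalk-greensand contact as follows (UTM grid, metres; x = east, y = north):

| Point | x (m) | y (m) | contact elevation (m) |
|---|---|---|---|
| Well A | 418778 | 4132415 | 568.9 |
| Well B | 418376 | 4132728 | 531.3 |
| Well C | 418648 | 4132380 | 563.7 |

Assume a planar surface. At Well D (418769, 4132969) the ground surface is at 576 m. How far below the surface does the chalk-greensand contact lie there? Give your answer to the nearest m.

36 m

Let the plane be z = a·x + b·y + c.
Well B−Well A: −402a + 313b = −37.6;  Well C−Well A: −130a − 35b = −5.2.
Solving gives a = 0.05375457, b = −0.05108839.
Then c = 568.9 − a·418778 − b·4132415 = 189176.08.
At (418769, 4132969): z_contact = 22510.7 − 211146.7 + 189176.08 = 540.1 m.
Depth below ground = 576 − 540.1 = 36 m.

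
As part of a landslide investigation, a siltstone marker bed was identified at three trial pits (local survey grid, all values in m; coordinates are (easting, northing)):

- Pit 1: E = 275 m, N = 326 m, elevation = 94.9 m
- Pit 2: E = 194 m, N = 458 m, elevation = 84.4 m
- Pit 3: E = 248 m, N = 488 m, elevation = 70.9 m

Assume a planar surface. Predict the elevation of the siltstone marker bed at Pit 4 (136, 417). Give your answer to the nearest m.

100 m

Let the plane be z = a·E + b·N + c.
Pit 2−Pit 1: −81a + 132b = −10.5;  Pit 3−Pit 1: −27a + 162b = −24.
Solving gives a = −0.15348, b = −0.17373.
Then c = 94.9 − a·275 − b·326 = 193.74.
At (136, 417): z = −20.9 − 72.4 + 193.74 = 100.4 m.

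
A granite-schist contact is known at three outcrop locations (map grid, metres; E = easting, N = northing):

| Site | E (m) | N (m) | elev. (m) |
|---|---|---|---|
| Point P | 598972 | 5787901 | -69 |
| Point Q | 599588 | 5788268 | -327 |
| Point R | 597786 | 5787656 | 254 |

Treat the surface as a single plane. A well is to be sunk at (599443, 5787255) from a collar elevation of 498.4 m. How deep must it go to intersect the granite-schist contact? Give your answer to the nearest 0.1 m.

Let the plane be z = a·E + b·N + c.
Point Q−Point P: 616a + 367b = −258;  Point R−Point P: −1186a − 245b = 323.
Solving gives a = −0.194593131, b = −0.376377742.
Then c = -69 − a·598972 − b·5787901 = 2294923.95.
At (599443, 5787255): z_contact = −116647.49 − 2178193.97 + 2294923.95 = 82.49 m.
Depth below ground = 498.4 − 82.49 = 415.9 m.

415.9 m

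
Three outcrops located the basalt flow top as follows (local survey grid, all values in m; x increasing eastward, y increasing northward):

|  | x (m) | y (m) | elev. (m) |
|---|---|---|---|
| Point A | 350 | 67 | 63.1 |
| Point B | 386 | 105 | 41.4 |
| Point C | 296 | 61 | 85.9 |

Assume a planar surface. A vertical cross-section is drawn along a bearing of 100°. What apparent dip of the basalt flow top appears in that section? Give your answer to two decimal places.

19.88°

Two edge vectors: Point A→Point B = (36, 38, -21.7), Point A→Point C = (-54, -6, 22.8).
Normal n = (Point A→Point B) × (Point A→Point C) = (736.2, 351, 1836).
So ∂z/∂x = −n_x/n_z = −0.40098 and ∂z/∂y = −n_y/n_z = −0.19118.
Unit vector along 100° is (sin 100°, cos 100°) = (0.9848, -0.1736).
Slope in that direction = a·(0.9848) + b·(-0.1736) = −0.36169.
Apparent dip = arctan|0.36169| = 19.88° (true dip is 24.0°, so apparent ≤ true as expected).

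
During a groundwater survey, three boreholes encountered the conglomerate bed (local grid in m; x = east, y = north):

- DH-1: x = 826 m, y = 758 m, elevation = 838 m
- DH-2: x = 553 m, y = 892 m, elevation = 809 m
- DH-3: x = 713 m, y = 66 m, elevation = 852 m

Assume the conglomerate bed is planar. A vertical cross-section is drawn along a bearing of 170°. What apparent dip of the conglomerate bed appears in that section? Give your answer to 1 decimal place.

2.8°

Two edge vectors: DH-1→DH-2 = (-273, 134, -29), DH-1→DH-3 = (-113, -692, 14).
Normal n = (DH-1→DH-2) × (DH-1→DH-3) = (-18192, 7099, 204058).
So ∂z/∂x = −n_x/n_z = 0.08915 and ∂z/∂y = −n_y/n_z = −0.03479.
Unit vector along 170° is (sin 170°, cos 170°) = (0.1736, -0.9848).
Slope in that direction = a·(0.1736) + b·(-0.9848) = 0.04974.
Apparent dip = arctan|0.04974| = 2.8° (true dip is 5.5°, so apparent ≤ true as expected).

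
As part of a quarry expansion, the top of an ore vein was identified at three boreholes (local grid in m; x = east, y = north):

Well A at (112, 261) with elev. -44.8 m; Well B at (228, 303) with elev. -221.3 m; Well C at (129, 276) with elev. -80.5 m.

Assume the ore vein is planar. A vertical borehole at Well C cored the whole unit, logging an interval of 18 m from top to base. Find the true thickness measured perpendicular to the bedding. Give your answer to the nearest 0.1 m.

Two edge vectors: Well A→Well B = (116, 42, -176.5), Well A→Well C = (17, 15, -35.7).
Normal n = (Well A→Well B) × (Well A→Well C) = (1148.1, 1140.7, 1026).
So ∂z/∂x = −n_x/n_z = −1.11901 and ∂z/∂y = −n_y/n_z = −1.11179.
|∇z| = √(a²+b²) = 1.57742, so dip δ = arctan(1.57742) = 57.63°.
True thickness = vertical thickness × cos δ = 18 × cos 57.63° = 9.6 m.

9.6 m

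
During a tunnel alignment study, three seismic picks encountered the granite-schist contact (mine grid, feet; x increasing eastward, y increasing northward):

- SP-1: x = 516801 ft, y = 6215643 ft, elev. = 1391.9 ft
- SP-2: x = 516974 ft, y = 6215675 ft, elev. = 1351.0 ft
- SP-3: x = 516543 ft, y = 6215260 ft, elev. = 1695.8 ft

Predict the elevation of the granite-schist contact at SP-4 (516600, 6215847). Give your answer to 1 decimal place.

Two edge vectors: SP-1→SP-2 = (173, 32, -40.9), SP-1→SP-3 = (-258, -383, 303.9).
Normal n = (SP-1→SP-2) × (SP-1→SP-3) = (-5939.9, -42022.5, -58003).
So ∂z/∂x = −n_x/n_z = −0.102406772 and ∂z/∂y = −n_y/n_z = −0.724488389.
Intercept c from SP-1: 1391.9 + 52923.92 + 4503161.18 = 4557477.00.
At (516600, 6215847): z = −52903.3 − 4503309.0 + 4557477.00 = 1264.7 ft.

1264.7 ft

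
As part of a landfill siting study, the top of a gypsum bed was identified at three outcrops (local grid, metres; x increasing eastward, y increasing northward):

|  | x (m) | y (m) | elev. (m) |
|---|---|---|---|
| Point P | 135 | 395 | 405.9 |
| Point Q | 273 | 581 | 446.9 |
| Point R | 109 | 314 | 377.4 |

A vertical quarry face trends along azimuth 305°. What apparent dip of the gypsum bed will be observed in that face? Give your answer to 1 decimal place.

27.3°

Two edge vectors: Point P→Point Q = (138, 186, 41), Point P→Point R = (-26, -81, -28.5).
Normal n = (Point P→Point Q) × (Point P→Point R) = (-1980, 2867, -6342).
So ∂z/∂x = −n_x/n_z = −0.31220 and ∂z/∂y = −n_y/n_z = 0.45207.
Unit vector along 305° is (sin 305°, cos 305°) = (-0.8192, 0.5736).
Slope in that direction = a·(-0.8192) + b·(0.5736) = 0.51504.
Apparent dip = arctan|0.51504| = 27.3° (true dip is 28.8°, so apparent ≤ true as expected).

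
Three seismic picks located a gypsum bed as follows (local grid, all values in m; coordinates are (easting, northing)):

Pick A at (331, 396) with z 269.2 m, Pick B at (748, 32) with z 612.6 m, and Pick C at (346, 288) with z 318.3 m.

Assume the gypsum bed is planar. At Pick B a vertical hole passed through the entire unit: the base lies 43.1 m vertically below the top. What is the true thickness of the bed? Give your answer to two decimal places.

36.61 m

Two edge vectors: Pick A→Pick B = (417, -364, 343.4), Pick A→Pick C = (15, -108, 49.1).
Normal n = (Pick A→Pick B) × (Pick A→Pick C) = (19214.8, -15323.7, -39576).
So ∂z/∂E = −n_x/n_z = 0.48552 and ∂z/∂N = −n_y/n_z = −0.38720.
|∇z| = √(a²+b²) = 0.62101, so dip δ = arctan(0.62101) = 31.84°.
True thickness = vertical thickness × cos δ = 43.1 × cos 31.84° = 36.61 m.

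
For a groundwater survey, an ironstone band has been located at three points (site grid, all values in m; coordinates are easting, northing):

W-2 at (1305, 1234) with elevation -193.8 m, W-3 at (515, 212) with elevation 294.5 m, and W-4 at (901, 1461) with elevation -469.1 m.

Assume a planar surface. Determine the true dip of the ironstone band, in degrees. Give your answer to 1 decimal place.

Let the plane be z = a·easting + b·northing + c.
W-3−W-2: −790a − 1022b = 488.3;  W-4−W-2: −404a + 227b = −275.3.
Solving gives a = 0.28792, b = −0.70035.
Gradient magnitude |∇z| = √(a² + b²) = √(0.08290 + 0.49049) = 0.75723.
True dip = arctan(0.75723) = 37.1°, dipping toward NNW (azimuth ≈ 338°).

37.1°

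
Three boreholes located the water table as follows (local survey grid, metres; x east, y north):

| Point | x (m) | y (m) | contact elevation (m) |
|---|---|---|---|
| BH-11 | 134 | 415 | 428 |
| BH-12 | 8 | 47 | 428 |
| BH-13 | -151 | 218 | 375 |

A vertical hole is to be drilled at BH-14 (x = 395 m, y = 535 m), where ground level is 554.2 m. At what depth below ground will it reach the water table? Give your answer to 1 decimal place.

Two edge vectors: BH-11→BH-12 = (-126, -368, 0), BH-11→BH-13 = (-285, -197, -53).
Normal n = (BH-11→BH-12) × (BH-11→BH-13) = (19504, -6678, -80058).
So ∂z/∂x = −n_x/n_z = 0.24362 and ∂z/∂y = −n_y/n_z = −0.08341.
Intercept c from BH-11: 428 − 32.65 + 34.62 = 429.97.
At (395, 535): z_contact = 96.23 − 44.63 + 429.97 = 481.58 m.
Depth below ground = 554.2 − 481.58 = 72.6 m.

72.6 m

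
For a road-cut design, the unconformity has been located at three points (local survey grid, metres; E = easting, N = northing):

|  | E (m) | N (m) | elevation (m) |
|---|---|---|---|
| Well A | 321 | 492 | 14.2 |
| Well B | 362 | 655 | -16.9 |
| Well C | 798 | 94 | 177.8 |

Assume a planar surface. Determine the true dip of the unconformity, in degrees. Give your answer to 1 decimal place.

15.4°

Let the plane be z = a·E + b·N + c.
Well B−Well A: 41a + 163b = −31.1;  Well C−Well A: 477a − 398b = 163.6.
Solving gives a = 0.15190, b = −0.22901.
Gradient magnitude |∇z| = √(a² + b²) = √(0.02307 + 0.05244) = 0.27480.
True dip = arctan(0.27480) = 15.4°, dipping toward NNW (azimuth ≈ 326°).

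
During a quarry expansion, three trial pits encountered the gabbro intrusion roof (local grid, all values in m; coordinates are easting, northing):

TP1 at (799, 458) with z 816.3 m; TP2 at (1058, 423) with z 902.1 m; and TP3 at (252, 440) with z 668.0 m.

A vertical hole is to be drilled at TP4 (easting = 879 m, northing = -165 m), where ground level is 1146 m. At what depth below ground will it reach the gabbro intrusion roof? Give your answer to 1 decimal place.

Two edge vectors: TP1→TP2 = (259, -35, 85.8), TP1→TP3 = (-547, -18, -148.3).
Normal n = (TP1→TP2) × (TP1→TP3) = (6734.9, -8522.9, -23807).
So ∂z/∂easting = −n_x/n_z = 0.282896 and ∂z/∂northing = −n_y/n_z = −0.358000.
Intercept c from TP1: 816.3 − 226.03 + 163.96 = 754.23.
At (879, -165): z_contact = 248.67 + 59.07 + 754.23 = 1061.97 m.
Depth below ground = 1146 − 1061.97 = 84.0 m.

84.0 m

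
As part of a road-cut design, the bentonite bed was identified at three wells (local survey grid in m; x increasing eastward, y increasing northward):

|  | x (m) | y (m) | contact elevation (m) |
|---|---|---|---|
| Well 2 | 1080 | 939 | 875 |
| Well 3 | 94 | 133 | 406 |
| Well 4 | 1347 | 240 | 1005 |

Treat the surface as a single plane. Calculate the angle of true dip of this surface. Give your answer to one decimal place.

Let the plane be z = a·x + b·y + c.
Well 3−Well 2: −986a − 806b = −469;  Well 4−Well 2: 267a − 699b = 130.
Solving gives a = 0.47833, b = −0.00327.
Gradient magnitude |∇z| = √(a² + b²) = √(0.22880 + 0.00001) = 0.47834.
True dip = arctan(0.47834) = 25.6°, dipping toward W (azimuth ≈ 270°).

25.6°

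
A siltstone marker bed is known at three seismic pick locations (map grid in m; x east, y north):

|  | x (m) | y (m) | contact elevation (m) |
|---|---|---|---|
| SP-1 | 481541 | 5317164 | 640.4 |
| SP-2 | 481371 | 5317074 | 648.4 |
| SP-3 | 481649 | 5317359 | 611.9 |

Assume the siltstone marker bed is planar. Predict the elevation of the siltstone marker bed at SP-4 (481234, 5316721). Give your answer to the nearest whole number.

703 m

Let the plane be z = a·x + b·y + c.
SP-2−SP-1: −170a − 90b = 8;  SP-3−SP-1: 108a + 195b = −28.5.
Solving gives a = 0.04289373, b = −0.16991037.
Then c = 640.4 − a·481541 − b·5317164 = 883426.62.
At (481234, 5316721): z = 20641.9 − 903366.0 + 883426.62 = 702.5 m.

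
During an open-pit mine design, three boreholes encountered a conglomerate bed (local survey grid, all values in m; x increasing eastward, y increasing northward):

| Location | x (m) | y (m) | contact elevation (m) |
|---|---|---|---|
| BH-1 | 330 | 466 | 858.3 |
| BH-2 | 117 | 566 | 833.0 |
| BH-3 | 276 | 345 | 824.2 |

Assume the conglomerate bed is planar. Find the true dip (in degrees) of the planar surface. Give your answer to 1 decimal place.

15.7°

Two edge vectors: BH-1→BH-2 = (-213, 100, -25.3), BH-1→BH-3 = (-54, -121, -34.1).
Normal n = (BH-1→BH-2) × (BH-1→BH-3) = (-6471.3, -5897.1, 31173).
So ∂z/∂x = −n_x/n_z = 0.20759 and ∂z/∂y = −n_y/n_z = 0.18917.
Gradient magnitude |∇z| = √(a² + b²) = √(0.04309 + 0.03579) = 0.28086.
True dip = arctan(0.28086) = 15.7°, dipping toward SW (azimuth ≈ 228°).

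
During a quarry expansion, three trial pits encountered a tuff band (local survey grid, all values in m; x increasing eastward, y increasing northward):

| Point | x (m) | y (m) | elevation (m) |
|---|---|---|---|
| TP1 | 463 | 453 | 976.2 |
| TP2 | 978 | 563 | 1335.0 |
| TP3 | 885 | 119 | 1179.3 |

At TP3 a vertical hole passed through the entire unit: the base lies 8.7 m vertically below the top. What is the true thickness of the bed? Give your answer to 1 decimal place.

7.2 m

Let the plane be z = a·x + b·y + c.
TP2−TP1: 515a + 110b = 358.8;  TP3−TP1: 422a − 334b = 203.1.
Solving gives a = 0.65092, b = 0.21433.
|∇z| = √(a²+b²) = 0.68530, so dip δ = arctan(0.68530) = 34.42°.
True thickness = vertical thickness × cos δ = 8.7 × cos 34.42° = 7.2 m.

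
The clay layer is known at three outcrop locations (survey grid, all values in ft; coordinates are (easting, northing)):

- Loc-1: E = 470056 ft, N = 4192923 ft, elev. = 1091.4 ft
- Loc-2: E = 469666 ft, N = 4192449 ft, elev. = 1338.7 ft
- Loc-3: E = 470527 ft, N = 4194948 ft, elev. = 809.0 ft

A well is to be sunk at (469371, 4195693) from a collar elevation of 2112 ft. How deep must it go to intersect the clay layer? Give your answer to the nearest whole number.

546 ft

Two edge vectors: Loc-1→Loc-2 = (-390, -474, 247.3), Loc-1→Loc-3 = (471, 2025, -282.4).
Normal n = (Loc-1→Loc-2) × (Loc-1→Loc-3) = (-366924.9, 6342.3, -566496).
So ∂z/∂E = −n_x/n_z = −0.64770960 and ∂z/∂N = −n_y/n_z = 0.01119567.
Intercept c from Loc-1: 1091.4 + 304459.79 − 46942.57 = 258608.62.
At (469371, 4195693): z_contact = −304016.1 + 46973.6 + 258608.62 = 1566.1 ft.
Depth below ground = 2112 − 1566.1 = 546 ft.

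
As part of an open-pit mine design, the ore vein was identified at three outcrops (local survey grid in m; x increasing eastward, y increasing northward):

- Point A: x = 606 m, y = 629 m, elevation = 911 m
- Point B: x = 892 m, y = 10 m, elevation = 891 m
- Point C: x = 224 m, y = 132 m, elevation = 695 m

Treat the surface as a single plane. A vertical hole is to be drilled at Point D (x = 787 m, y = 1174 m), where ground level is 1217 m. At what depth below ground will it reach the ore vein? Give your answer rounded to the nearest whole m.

147 m

Let the plane be z = a·x + b·y + c.
Point B−Point A: 286a − 619b = −20;  Point C−Point A: −382a − 497b = −216.
Solving gives a = 0.32690, b = 0.18335.
Then c = 911 − a·606 − b·629 = 597.57.
At (787, 1174): z_contact = 257.3 + 215.3 + 597.57 = 1070.1 m.
Depth below ground = 1217 − 1070.1 = 147 m.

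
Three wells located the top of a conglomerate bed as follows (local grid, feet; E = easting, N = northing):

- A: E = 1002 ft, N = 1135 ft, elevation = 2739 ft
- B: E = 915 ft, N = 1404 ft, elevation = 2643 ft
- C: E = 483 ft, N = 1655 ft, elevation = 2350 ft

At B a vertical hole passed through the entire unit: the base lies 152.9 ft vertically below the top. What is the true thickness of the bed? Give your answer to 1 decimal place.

130.9 ft

Let the plane be z = a·E + b·N + c.
B−A: −87a + 269b = −96;  C−A: −519a + 520b = −389.
Solving gives a = 0.57985, b = −0.16934.
|∇z| = √(a²+b²) = 0.60407, so dip δ = arctan(0.60407) = 31.13°.
True thickness = vertical thickness × cos δ = 152.9 × cos 31.13° = 130.9 ft.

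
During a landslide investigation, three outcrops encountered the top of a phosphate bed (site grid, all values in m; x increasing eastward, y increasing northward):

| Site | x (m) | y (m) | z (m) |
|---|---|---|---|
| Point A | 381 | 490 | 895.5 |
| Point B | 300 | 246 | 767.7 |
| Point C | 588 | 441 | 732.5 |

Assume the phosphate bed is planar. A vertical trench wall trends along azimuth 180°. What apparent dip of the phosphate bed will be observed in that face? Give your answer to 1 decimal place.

36.1°

Two edge vectors: Point A→Point B = (-81, -244, -127.8), Point A→Point C = (207, -49, -163).
Normal n = (Point A→Point B) × (Point A→Point C) = (33509.8, -39657.6, 54477).
So ∂z/∂x = −n_x/n_z = −0.61512 and ∂z/∂y = −n_y/n_z = 0.72797.
Unit vector along 180° is (sin 180°, cos 180°) = (0.0000, -1.0000).
Slope in that direction = a·(0.0000) + b·(-1.0000) = −0.72797.
Apparent dip = arctan|0.72797| = 36.1° (true dip is 43.6°, so apparent ≤ true as expected).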